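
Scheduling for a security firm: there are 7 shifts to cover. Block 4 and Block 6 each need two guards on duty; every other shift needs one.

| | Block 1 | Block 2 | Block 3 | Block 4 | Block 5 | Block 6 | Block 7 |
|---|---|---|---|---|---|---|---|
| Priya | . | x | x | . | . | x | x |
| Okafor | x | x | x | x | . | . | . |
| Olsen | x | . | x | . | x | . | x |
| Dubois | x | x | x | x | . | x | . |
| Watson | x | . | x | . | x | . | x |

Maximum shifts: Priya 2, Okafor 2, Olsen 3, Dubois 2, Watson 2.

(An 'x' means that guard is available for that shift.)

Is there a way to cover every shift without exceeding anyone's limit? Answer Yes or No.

Block 4 can only be covered by Okafor and Dubois, so that assignment is forced.
Block 6 can only be covered by Priya and Dubois, so that assignment is forced.
One valid schedule: Block 1→Okafor, Block 2→Priya, Block 3→Olsen, Block 4→Okafor+Dubois, Block 5→Olsen, Block 6→Priya+Dubois, Block 7→Olsen.
Loads: Priya 2/2, Okafor 2/2, Olsen 3/3, Dubois 2/2, Watson 0/2 — all within limits.

Yes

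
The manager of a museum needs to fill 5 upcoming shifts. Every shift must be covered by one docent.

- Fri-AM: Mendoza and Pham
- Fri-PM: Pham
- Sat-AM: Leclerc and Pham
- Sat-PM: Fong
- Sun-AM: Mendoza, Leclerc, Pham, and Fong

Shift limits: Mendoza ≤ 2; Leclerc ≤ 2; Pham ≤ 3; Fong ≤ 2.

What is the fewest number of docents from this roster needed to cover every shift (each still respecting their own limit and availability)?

2

5 slots to fill and no one can take more than 3, so at least ⌈5/3⌉ = 2 docents are needed.
Pham and Fong alone can cover everything: Fri-AM→Pham, Fri-PM→Pham, Sat-AM→Pham, Sat-PM→Fong, Sun-AM→Fong.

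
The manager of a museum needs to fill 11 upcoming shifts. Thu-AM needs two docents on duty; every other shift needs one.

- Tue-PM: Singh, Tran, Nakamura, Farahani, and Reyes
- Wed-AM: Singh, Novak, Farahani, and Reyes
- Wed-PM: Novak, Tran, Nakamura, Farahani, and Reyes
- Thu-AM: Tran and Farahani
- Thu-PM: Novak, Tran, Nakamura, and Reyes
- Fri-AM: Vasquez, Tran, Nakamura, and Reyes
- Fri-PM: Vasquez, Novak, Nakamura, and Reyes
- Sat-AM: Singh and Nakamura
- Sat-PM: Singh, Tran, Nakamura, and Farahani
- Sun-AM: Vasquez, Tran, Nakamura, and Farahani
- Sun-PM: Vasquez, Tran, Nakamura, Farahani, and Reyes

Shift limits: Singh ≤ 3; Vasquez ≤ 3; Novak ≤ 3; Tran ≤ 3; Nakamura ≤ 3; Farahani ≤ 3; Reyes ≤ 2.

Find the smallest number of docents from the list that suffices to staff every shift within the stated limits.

4

12 slots to fill and no one can take more than 3, so at least ⌈12/3⌉ = 4 docents are needed.
Singh, Vasquez, Tran, and Farahani alone can cover everything: Tue-PM→Singh, Wed-AM→Singh, Wed-PM→Tran, Thu-AM→Tran+Farahani, Thu-PM→Tran, Fri-AM→Vasquez, Fri-PM→Vasquez, Sat-AM→Singh, Sat-PM→Farahani, Sun-AM→Vasquez, Sun-PM→Farahani.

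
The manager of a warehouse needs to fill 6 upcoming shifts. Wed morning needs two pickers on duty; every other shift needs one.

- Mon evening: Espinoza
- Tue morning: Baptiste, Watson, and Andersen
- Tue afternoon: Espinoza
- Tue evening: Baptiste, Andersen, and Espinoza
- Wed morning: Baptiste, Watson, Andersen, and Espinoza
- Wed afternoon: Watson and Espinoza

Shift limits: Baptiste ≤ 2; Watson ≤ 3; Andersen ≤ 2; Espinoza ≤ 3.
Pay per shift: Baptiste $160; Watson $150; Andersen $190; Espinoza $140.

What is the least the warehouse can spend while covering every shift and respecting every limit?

Mon evening can only be covered by Espinoza, so that assignment is forced.
Tue afternoon can only be covered by Espinoza, so that assignment is forced.
Picking the cheapest available picker for each shift independently would cost $1000, but that ignores the shift limits.
An optimal schedule: Mon evening→Espinoza, Tue morning→Watson, Tue afternoon→Espinoza, Tue evening→Espinoza, Wed morning→Watson+Baptiste, Wed afternoon→Watson.
Total: 140 + 150 + 140 + 140 + 150 + 160 + 150 = $1030.

$1030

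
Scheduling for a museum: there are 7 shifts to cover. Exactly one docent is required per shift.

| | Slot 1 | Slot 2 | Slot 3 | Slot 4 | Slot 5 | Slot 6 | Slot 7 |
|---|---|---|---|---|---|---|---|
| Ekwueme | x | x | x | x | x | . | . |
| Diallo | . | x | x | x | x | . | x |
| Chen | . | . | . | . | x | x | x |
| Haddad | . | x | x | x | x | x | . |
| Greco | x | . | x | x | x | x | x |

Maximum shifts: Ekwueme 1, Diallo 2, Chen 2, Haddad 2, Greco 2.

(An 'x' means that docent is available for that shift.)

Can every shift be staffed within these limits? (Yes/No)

One valid schedule: Slot 1→Ekwueme, Slot 2→Diallo, Slot 3→Haddad, Slot 4→Haddad, Slot 5→Chen, Slot 6→Chen, Slot 7→Diallo.
Loads: Ekwueme 1/1, Diallo 2/2, Chen 2/2, Haddad 2/2, Greco 0/2 — all within limits.

Yes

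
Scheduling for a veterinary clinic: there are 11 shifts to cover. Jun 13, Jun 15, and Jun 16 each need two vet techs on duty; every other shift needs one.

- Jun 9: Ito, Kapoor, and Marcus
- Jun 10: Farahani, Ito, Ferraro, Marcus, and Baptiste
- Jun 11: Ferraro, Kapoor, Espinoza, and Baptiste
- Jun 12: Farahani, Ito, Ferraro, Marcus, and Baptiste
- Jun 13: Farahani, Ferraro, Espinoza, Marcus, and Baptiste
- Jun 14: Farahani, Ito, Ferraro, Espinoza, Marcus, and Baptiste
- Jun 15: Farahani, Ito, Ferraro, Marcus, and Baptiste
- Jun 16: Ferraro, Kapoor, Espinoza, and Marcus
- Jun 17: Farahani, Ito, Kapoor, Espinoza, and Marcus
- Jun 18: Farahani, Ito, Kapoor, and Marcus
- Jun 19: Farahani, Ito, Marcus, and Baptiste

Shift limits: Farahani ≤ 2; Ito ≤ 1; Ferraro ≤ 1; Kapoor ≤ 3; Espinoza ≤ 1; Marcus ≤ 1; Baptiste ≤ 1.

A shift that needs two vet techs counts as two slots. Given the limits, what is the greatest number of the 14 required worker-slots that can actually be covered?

10

Total capacity across all vet techs is 2+1+1+3+1+1+1 = 10, and 14 slots are needed, so at most 10 can be filled.
An assignment achieving 10: Jun 9→Ito, Jun 10→Farahani, Jun 11→Ferraro, Jun 12→Marcus, Jun 13→Baptiste, Jun 16→Kapoor+Espinoza, Jun 17→Kapoor, Jun 18→Kapoor, Jun 19→Farahani.
Loads: Farahani 2/2, Ito 1/1, Ferraro 1/1, Kapoor 3/3, Espinoza 1/1, Marcus 1/1, Baptiste 1/1.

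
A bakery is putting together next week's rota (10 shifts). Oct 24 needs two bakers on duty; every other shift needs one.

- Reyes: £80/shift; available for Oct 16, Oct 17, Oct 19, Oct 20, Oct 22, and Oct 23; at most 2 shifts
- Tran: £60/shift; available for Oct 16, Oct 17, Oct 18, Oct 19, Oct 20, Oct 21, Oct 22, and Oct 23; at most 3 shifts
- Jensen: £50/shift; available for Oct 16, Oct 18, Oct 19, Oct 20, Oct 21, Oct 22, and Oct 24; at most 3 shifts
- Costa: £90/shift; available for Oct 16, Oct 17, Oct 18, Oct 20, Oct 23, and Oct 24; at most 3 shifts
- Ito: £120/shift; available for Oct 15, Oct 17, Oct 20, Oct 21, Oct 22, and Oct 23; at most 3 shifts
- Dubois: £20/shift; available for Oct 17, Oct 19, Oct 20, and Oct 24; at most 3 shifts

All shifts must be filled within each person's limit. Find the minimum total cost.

£590

Oct 15 can only be covered by Ito, so that assignment is forced.
Picking the cheapest available baker for each shift independently would cost £510, but that ignores the shift limits.
An optimal schedule: Oct 15→Ito, Oct 16→Tran, Oct 17→Dubois, Oct 18→Jensen, Oct 19→Dubois, Oct 20→Reyes, Oct 21→Jensen, Oct 22→Tran, Oct 23→Tran, Oct 24→Dubois+Jensen.
Total: 120 + 60 + 20 + 50 + 20 + 80 + 50 + 60 + 60 + 20 + 50 = £590.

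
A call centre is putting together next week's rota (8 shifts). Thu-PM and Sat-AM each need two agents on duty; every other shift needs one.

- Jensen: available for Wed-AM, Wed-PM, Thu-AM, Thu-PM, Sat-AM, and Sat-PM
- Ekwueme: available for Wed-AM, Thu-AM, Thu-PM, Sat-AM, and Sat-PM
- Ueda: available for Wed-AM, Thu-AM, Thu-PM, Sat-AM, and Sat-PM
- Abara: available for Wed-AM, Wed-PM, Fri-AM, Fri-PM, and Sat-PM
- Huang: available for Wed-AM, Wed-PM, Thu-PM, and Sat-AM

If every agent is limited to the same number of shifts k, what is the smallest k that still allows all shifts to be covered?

With 5 agents and 10 worker-slots to fill, someone must work at least ⌈10/5⌉ = 2 shifts, so k ≥ 2.
k = 2 works: Wed-AM→Ekwueme, Wed-PM→Jensen, Thu-AM→Jensen, Thu-PM→Ueda+Huang, Fri-AM→Abara, Fri-PM→Abara, Sat-AM→Ueda+Huang, Sat-PM→Ekwueme.
Loads: Jensen 2, Ekwueme 2, Ueda 2, Abara 2, Huang 2 — all ≤ 2.

2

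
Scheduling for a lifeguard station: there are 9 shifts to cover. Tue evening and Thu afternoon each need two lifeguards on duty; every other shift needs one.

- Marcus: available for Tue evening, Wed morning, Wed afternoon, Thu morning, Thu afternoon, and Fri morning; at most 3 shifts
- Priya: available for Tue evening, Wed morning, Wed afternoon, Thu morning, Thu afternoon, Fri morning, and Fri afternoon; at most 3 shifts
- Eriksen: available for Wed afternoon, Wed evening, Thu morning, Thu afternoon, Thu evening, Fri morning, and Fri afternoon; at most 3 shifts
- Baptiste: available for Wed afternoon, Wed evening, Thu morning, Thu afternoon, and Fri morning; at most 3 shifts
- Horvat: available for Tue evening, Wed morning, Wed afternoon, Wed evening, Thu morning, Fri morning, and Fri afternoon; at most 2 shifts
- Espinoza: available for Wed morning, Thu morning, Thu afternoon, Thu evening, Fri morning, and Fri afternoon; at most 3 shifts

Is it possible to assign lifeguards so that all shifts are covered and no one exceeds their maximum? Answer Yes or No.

Yes

One valid schedule: Tue evening→Marcus+Priya, Wed morning→Marcus, Wed afternoon→Marcus, Wed evening→Eriksen, Thu morning→Priya, Thu afternoon→Baptiste+Espinoza, Thu evening→Eriksen, Fri morning→Eriksen, Fri afternoon→Priya.
Loads: Marcus 3/3, Priya 3/3, Eriksen 3/3, Baptiste 1/3, Horvat 0/2, Espinoza 1/3 — all within limits.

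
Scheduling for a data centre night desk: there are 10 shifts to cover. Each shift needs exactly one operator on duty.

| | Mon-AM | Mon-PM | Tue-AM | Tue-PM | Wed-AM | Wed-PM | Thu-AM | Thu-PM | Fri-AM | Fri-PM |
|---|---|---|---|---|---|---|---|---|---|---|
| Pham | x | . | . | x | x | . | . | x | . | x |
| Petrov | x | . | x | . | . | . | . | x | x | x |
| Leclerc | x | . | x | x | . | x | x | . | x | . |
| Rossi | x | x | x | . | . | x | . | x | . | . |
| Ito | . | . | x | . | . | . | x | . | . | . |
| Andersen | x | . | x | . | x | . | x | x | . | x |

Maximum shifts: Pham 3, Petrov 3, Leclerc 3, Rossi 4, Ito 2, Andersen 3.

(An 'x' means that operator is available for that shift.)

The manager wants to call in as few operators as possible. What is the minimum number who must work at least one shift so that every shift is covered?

10 slots to fill and no one can take more than 4, so at least ⌈10/4⌉ = 3 operators are needed.
Pham, Leclerc, and Rossi alone can cover everything: Mon-AM→Rossi, Mon-PM→Rossi, Tue-AM→Leclerc, Tue-PM→Pham, Wed-AM→Pham, Wed-PM→Rossi, Thu-AM→Leclerc, Thu-PM→Rossi, Fri-AM→Leclerc, Fri-PM→Pham.

3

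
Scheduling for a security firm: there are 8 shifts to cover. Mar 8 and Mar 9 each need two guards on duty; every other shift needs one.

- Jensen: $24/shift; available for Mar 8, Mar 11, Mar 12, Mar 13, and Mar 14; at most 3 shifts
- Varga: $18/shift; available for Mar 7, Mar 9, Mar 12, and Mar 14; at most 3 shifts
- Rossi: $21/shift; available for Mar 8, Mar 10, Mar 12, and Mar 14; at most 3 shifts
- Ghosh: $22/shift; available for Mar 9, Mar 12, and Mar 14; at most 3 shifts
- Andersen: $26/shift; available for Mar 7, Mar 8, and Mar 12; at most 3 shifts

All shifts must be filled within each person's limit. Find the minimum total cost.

Mar 9 can only be covered by Varga and Ghosh, so that assignment is forced.
Mar 10 can only be covered by Rossi, so that assignment is forced.
Mar 11 can only be covered by Jensen, so that assignment is forced.
Picking the cheapest available guard for each shift independently would cost $208, but that ignores the shift limits.
An optimal schedule: Mar 7→Varga, Mar 8→Jensen+Rossi, Mar 9→Varga+Ghosh, Mar 10→Rossi, Mar 11→Jensen, Mar 12→Rossi, Mar 13→Jensen, Mar 14→Varga.
Total: 18 + 24 + 21 + 18 + 22 + 21 + 24 + 21 + 24 + 18 = $211.

$211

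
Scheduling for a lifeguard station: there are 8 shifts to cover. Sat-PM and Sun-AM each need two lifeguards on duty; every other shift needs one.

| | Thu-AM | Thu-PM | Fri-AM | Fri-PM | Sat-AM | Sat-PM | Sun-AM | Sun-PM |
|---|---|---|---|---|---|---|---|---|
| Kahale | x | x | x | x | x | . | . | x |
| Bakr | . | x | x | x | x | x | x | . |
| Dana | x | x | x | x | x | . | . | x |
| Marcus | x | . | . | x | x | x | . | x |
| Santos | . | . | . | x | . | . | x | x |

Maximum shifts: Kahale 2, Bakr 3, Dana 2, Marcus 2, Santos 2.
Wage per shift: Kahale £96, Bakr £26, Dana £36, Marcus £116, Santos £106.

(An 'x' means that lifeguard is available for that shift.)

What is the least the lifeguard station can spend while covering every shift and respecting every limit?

£670

Sat-PM can only be covered by Bakr and Marcus, so that assignment is forced.
Sun-AM can only be covered by Bakr and Santos, so that assignment is forced.
Picking the cheapest available lifeguard for each shift independently would cost £450, but that ignores the shift limits.
An optimal schedule: Thu-AM→Dana, Thu-PM→Bakr, Fri-AM→Dana, Fri-PM→Santos, Sat-AM→Kahale, Sat-PM→Bakr+Marcus, Sun-AM→Bakr+Santos, Sun-PM→Kahale.
Total: 36 + 26 + 36 + 106 + 96 + 26 + 116 + 26 + 106 + 96 = £670.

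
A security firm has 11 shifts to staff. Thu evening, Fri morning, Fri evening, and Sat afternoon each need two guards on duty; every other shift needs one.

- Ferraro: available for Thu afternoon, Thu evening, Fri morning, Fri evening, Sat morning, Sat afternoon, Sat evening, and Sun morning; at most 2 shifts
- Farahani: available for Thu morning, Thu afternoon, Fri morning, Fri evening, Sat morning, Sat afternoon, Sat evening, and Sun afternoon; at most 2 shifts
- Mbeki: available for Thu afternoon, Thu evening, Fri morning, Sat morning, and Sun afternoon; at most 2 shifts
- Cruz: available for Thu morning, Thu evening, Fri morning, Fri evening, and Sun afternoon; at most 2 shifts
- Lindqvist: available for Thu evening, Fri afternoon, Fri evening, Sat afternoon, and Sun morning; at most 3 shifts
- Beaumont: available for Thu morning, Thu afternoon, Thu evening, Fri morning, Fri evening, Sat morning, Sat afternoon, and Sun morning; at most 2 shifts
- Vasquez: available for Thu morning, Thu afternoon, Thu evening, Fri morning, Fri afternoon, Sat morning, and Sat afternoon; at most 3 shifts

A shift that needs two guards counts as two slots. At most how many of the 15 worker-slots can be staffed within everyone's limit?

15

Total capacity across all guards is 2+2+2+2+3+2+3 = 16, and 15 slots are needed, so at most 15 can be filled.
An assignment achieving 15: Thu morning→Farahani, Thu afternoon→Mbeki, Thu evening→Cruz+Vasquez, Fri morning→Beaumont+Vasquez, Fri afternoon→Lindqvist, Fri evening→Cruz+Lindqvist, Sat morning→Mbeki, Sat afternoon→Lindqvist+Beaumont, Sat evening→Ferraro, Sun morning→Ferraro, Sun afternoon→Farahani.
Loads: Ferraro 2/2, Farahani 2/2, Mbeki 2/2, Cruz 2/2, Lindqvist 3/3, Beaumont 2/2, Vasquez 2/3.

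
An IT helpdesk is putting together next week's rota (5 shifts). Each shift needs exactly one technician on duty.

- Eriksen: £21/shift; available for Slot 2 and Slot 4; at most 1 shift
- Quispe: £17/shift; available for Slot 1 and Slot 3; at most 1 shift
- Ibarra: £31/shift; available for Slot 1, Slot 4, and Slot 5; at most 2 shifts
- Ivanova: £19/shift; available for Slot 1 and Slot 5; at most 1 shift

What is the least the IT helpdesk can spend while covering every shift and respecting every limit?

Slot 2 can only be covered by Eriksen, so that assignment is forced.
Slot 3 can only be covered by Quispe, so that assignment is forced.
Picking the cheapest available technician for each shift independently would cost £95, but that ignores the shift limits.
An optimal schedule: Slot 1→Ivanova, Slot 2→Eriksen, Slot 3→Quispe, Slot 4→Ibarra, Slot 5→Ibarra.
Total: 19 + 21 + 17 + 31 + 31 = £119.

£119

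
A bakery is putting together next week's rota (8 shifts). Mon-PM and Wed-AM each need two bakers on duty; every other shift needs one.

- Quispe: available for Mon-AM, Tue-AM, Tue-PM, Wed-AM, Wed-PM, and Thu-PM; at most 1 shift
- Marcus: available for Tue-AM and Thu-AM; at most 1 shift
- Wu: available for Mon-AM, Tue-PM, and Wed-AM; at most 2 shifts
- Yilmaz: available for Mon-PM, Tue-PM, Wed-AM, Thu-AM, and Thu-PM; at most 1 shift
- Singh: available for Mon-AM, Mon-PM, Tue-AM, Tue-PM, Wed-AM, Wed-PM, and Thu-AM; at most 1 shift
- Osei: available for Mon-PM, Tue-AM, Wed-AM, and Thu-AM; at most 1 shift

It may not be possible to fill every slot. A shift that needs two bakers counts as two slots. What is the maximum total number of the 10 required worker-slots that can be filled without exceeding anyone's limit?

Total capacity across all bakers is 1+1+2+1+1+1 = 7, and 10 slots are needed, so at most 7 can be filled.
An assignment achieving 7: Mon-AM→Wu, Mon-PM→Singh+Osei, Tue-AM→Marcus, Tue-PM→Wu, Wed-PM→Quispe, Thu-PM→Yilmaz.
Loads: Quispe 1/1, Marcus 1/1, Wu 2/2, Yilmaz 1/1, Singh 1/1, Osei 1/1.

7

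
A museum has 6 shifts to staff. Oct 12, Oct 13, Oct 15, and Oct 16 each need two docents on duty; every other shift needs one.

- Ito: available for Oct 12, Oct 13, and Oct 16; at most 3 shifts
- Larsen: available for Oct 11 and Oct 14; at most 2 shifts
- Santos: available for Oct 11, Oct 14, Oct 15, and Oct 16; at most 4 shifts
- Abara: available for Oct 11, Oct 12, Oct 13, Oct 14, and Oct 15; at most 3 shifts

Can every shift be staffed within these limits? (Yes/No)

Oct 12 can only be covered by Ito and Abara, so that assignment is forced.
Oct 13 can only be covered by Ito and Abara, so that assignment is forced.
Oct 15 can only be covered by Santos and Abara, so that assignment is forced.
One valid schedule: Oct 11→Larsen, Oct 12→Ito+Abara, Oct 13→Ito+Abara, Oct 14→Larsen, Oct 15→Santos+Abara, Oct 16→Ito+Santos.
Loads: Ito 3/3, Larsen 2/2, Santos 2/4, Abara 3/3 — all within limits.

Yes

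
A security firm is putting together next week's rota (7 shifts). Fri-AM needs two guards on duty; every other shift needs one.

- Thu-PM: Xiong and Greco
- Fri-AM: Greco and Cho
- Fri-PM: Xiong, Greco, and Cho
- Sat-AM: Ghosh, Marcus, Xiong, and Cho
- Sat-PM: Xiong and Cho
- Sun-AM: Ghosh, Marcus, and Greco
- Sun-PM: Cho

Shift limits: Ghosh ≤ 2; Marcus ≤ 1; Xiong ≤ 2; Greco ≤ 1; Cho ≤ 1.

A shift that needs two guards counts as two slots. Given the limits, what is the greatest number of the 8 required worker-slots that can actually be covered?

Total capacity across all guards is 2+1+2+1+1 = 7, and 8 slots are needed, so at most 7 can be filled.
Shifts {Fri-AM, Sun-PM} need 3 slots but only Greco and Cho are available for them, supplying at most 2 — so at least 1 slot must go unfilled.
An assignment achieving 6: Thu-PM→Xiong, Fri-AM→Greco, Sat-AM→Ghosh, Sat-PM→Xiong, Sun-AM→Ghosh, Sun-PM→Cho.
Loads: Ghosh 2/2, Marcus 0/1, Xiong 2/2, Greco 1/1, Cho 1/1.

6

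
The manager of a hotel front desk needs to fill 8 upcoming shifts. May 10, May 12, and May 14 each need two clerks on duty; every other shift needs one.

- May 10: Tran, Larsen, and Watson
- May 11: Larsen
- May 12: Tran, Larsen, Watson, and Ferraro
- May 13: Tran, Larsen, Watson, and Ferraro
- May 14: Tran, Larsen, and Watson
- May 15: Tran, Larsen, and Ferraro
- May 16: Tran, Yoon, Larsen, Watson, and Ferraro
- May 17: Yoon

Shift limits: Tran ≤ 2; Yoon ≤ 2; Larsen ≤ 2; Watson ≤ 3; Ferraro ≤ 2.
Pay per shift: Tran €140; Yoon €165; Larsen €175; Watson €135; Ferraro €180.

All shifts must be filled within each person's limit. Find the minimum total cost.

May 11 can only be covered by Larsen, so that assignment is forced.
May 17 can only be covered by Yoon, so that assignment is forced.
Picking the cheapest available clerk for each shift independently would cost €1575, but that ignores the shift limits.
An optimal schedule: May 10→Tran+Larsen, May 11→Larsen, May 12→Watson+Ferraro, May 13→Watson, May 14→Tran+Watson, May 15→Ferraro, May 16→Yoon, May 17→Yoon.
Total: 140 + 175 + 175 + 135 + 180 + 135 + 140 + 135 + 180 + 165 + 165 = €1725.

€1725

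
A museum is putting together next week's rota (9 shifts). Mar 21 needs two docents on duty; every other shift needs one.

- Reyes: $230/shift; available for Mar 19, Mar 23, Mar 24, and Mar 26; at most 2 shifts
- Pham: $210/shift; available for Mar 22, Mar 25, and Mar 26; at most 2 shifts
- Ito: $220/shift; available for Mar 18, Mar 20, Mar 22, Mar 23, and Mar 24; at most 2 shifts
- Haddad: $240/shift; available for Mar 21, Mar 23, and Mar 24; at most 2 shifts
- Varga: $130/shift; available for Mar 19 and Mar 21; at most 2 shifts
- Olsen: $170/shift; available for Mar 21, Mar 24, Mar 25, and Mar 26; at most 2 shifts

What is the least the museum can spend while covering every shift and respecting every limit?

Mar 18 can only be covered by Ito, so that assignment is forced.
Mar 20 can only be covered by Ito, so that assignment is forced.
Picking the cheapest available docent for each shift independently would cost $1810, but that ignores the shift limits.
An optimal schedule: Mar 18→Ito, Mar 19→Varga, Mar 20→Ito, Mar 21→Varga+Olsen, Mar 22→Pham, Mar 23→Reyes, Mar 24→Reyes, Mar 25→Olsen, Mar 26→Pham.
Total: 220 + 130 + 220 + 130 + 170 + 210 + 230 + 230 + 170 + 210 = $1920.

$1920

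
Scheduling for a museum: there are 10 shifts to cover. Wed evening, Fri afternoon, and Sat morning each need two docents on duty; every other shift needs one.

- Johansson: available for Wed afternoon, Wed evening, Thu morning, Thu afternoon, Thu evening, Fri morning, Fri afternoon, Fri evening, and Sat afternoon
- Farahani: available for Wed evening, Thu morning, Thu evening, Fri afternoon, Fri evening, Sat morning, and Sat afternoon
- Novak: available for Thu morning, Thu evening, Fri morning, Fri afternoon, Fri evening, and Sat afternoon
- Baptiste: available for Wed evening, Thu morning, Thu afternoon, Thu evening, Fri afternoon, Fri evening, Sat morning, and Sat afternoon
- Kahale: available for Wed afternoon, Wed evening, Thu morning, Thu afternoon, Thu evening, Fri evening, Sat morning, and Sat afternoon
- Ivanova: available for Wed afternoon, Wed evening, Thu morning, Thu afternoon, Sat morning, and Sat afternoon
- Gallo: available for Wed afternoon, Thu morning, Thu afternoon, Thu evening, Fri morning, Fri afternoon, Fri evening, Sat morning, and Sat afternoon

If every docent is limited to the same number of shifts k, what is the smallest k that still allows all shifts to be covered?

With 7 docents and 13 worker-slots to fill, someone must work at least ⌈13/7⌉ = 2 shifts, so k ≥ 2.
k = 2 works: Wed afternoon→Johansson, Wed evening→Kahale+Ivanova, Thu morning→Novak, Thu afternoon→Baptiste, Thu evening→Farahani, Fri morning→Johansson, Fri afternoon→Baptiste+Gallo, Fri evening→Farahani, Sat morning→Kahale+Ivanova, Sat afternoon→Novak.
Loads: Johansson 2, Farahani 2, Novak 2, Baptiste 2, Kahale 2, Ivanova 2, Gallo 1 — all ≤ 2.

2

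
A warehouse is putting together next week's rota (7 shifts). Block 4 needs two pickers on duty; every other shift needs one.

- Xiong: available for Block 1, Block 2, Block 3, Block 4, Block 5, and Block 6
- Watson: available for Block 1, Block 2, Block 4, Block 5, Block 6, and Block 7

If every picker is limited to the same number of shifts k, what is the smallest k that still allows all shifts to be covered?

With 2 pickers and 8 worker-slots to fill, someone must work at least ⌈8/2⌉ = 4 shifts, so k ≥ 4.
k = 4 works: Block 1→Xiong, Block 2→Xiong, Block 3→Xiong, Block 4→Xiong+Watson, Block 5→Watson, Block 6→Watson, Block 7→Watson.
Loads: Xiong 4, Watson 4 — all ≤ 4.

4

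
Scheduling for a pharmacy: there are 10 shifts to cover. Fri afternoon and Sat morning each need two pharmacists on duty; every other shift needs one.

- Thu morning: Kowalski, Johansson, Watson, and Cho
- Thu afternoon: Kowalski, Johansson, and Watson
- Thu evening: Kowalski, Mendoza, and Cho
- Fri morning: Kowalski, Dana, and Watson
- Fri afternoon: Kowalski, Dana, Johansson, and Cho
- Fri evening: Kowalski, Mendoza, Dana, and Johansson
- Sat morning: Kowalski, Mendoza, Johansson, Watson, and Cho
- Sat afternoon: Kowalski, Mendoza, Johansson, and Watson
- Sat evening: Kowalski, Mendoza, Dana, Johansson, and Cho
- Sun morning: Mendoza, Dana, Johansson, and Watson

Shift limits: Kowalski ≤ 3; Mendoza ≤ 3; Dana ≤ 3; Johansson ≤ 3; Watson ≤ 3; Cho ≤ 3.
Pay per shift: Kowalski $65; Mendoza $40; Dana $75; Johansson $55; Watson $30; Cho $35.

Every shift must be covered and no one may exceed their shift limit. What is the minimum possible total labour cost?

$480

Picking the cheapest available pharmacist for each shift independently would cost $415, but that ignores the shift limits.
An optimal schedule: Thu morning→Watson, Thu afternoon→Watson, Thu evening→Cho, Fri morning→Watson, Fri afternoon→Cho+Johansson, Fri evening→Mendoza, Sat morning→Cho+Johansson, Sat afternoon→Mendoza, Sat evening→Johansson, Sun morning→Mendoza.
Total: 30 + 30 + 35 + 30 + 35 + 55 + 40 + 35 + 55 + 40 + 55 + 40 = $480.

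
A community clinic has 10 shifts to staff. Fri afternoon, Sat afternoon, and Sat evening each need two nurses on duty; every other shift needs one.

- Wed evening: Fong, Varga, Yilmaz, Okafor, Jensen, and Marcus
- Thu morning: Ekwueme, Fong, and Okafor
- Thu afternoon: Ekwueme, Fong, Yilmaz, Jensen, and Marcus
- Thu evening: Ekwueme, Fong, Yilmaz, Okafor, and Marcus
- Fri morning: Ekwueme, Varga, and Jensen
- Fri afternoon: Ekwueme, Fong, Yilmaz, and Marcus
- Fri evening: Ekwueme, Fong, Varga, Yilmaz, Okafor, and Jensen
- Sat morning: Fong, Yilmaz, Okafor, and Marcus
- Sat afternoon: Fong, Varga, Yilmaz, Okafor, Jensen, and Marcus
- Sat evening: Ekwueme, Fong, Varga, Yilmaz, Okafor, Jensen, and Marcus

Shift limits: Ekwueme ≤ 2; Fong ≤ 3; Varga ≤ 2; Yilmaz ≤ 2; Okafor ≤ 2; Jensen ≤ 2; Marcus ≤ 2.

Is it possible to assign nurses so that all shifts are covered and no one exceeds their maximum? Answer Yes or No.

Yes

One valid schedule: Wed evening→Varga, Thu morning→Ekwueme, Thu afternoon→Fong, Thu evening→Fong, Fri morning→Ekwueme, Fri afternoon→Yilmaz+Marcus, Fri evening→Varga, Sat morning→Fong, Sat afternoon→Yilmaz+Okafor, Sat evening→Okafor+Jensen.
Loads: Ekwueme 2/2, Fong 3/3, Varga 2/2, Yilmaz 2/2, Okafor 2/2, Jensen 1/2, Marcus 1/2 — all within limits.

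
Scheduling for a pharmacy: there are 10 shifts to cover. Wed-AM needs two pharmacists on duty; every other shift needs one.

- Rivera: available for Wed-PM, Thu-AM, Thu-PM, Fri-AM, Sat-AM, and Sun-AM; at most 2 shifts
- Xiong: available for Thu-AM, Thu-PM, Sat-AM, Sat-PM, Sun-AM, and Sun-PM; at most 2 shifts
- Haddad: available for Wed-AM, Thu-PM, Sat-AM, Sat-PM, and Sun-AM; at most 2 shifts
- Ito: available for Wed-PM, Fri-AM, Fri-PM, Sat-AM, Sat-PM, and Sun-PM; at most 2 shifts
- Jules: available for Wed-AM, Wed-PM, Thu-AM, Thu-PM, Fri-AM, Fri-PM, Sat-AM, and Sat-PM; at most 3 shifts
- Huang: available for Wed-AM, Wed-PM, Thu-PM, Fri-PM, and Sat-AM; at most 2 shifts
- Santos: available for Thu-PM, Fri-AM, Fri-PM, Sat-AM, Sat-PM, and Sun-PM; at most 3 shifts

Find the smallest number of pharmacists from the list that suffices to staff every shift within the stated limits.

5

11 slots to fill and no one can take more than 3, so at least ⌈11/3⌉ = 4 pharmacists are needed.
Any 4 pharmacists together have capacity at most 3+3+2+2 = 10 < 11 slots, so 4 can never suffice.
Rivera, Xiong, Haddad, Ito, and Jules alone can cover everything: Wed-AM→Haddad+Jules, Wed-PM→Rivera, Thu-AM→Rivera, Thu-PM→Haddad, Fri-AM→Ito, Fri-PM→Ito, Sat-AM→Jules, Sat-PM→Jules, Sun-AM→Xiong, Sun-PM→Xiong.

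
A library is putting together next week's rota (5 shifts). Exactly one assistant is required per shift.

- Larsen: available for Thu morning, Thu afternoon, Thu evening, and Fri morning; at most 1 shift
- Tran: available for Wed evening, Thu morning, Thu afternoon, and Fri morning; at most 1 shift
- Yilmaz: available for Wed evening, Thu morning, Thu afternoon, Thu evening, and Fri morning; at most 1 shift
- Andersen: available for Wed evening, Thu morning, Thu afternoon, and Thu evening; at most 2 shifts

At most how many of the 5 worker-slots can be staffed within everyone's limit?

Total capacity across all assistants is 1+1+1+2 = 5, and 5 slots are needed, so at most 5 can be filled.
An assignment achieving 5: Wed evening→Tran, Thu morning→Andersen, Thu afternoon→Andersen, Thu evening→Larsen, Fri morning→Yilmaz.
Loads: Larsen 1/1, Tran 1/1, Yilmaz 1/1, Andersen 2/2.

5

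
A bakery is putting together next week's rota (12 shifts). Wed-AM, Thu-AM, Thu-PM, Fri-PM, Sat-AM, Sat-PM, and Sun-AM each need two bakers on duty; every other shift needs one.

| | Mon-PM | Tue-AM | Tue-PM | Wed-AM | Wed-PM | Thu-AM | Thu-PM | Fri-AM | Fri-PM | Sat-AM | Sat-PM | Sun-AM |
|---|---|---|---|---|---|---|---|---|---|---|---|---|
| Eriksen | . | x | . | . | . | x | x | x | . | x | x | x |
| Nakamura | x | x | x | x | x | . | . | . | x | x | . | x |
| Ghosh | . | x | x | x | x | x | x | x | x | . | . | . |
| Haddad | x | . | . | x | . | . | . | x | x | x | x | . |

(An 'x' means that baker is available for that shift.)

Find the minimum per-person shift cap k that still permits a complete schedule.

With 4 bakers and 19 worker-slots to fill, someone must work at least ⌈19/4⌉ = 5 shifts, so k ≥ 5.
k = 5 works: Mon-PM→Nakamura, Tue-AM→Eriksen, Tue-PM→Nakamura, Wed-AM→Ghosh+Haddad, Wed-PM→Nakamura, Thu-AM→Eriksen+Ghosh, Thu-PM→Eriksen+Ghosh, Fri-AM→Ghosh, Fri-PM→Ghosh+Haddad, Sat-AM→Nakamura+Haddad, Sat-PM→Eriksen+Haddad, Sun-AM→Eriksen+Nakamura.
Loads: Eriksen 5, Nakamura 5, Ghosh 5, Haddad 4 — all ≤ 5.

5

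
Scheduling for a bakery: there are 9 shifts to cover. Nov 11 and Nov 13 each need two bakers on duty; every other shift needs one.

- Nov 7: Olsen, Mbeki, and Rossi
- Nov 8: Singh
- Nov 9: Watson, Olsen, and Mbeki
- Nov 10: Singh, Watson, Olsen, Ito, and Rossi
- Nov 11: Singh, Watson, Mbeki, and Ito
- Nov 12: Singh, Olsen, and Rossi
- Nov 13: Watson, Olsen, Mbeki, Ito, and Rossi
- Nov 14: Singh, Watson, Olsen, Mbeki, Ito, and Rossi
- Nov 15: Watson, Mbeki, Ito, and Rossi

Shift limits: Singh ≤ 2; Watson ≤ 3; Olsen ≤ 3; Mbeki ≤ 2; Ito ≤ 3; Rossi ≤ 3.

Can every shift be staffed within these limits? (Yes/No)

Yes

Nov 8 can only be covered by Singh, so that assignment is forced.
One valid schedule: Nov 7→Olsen, Nov 8→Singh, Nov 9→Watson, Nov 10→Watson, Nov 11→Mbeki+Ito, Nov 12→Singh, Nov 13→Olsen+Mbeki, Nov 14→Olsen, Nov 15→Watson.
Loads: Singh 2/2, Watson 3/3, Olsen 3/3, Mbeki 2/2, Ito 1/3, Rossi 0/3 — all within limits.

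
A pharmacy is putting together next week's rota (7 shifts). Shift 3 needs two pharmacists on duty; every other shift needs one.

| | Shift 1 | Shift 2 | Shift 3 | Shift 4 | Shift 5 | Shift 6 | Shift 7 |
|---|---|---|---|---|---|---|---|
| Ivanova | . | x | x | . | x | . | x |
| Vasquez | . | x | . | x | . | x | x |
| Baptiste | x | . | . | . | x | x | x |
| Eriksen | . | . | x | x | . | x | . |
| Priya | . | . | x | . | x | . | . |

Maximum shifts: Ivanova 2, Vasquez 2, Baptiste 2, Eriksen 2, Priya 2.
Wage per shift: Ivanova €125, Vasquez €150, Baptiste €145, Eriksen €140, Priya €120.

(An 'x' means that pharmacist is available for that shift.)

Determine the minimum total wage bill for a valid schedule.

Shift 1 can only be covered by Baptiste, so that assignment is forced.
Picking the cheapest available pharmacist for each shift independently would cost €1040, but that ignores the shift limits.
An optimal schedule: Shift 1→Baptiste, Shift 2→Ivanova, Shift 3→Priya+Ivanova, Shift 4→Eriksen, Shift 5→Priya, Shift 6→Eriksen, Shift 7→Baptiste.
Total: 145 + 125 + 120 + 125 + 140 + 120 + 140 + 145 = €1060.

€1060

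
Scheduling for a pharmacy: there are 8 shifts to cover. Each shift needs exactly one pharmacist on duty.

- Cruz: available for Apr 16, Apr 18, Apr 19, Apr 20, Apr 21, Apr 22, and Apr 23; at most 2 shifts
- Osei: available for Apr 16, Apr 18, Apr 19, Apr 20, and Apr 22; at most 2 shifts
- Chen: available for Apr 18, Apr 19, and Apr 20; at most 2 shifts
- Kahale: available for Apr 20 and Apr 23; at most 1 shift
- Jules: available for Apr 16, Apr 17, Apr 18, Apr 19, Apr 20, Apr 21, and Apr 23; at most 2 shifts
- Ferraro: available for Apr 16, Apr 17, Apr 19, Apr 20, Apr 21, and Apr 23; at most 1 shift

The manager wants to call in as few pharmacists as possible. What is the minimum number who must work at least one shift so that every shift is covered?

8 slots to fill and no one can take more than 2, so at least ⌈8/2⌉ = 4 pharmacists are needed.
Cruz, Osei, Chen, and Jules alone can cover everything: Apr 16→Osei, Apr 17→Jules, Apr 18→Osei, Apr 19→Chen, Apr 20→Chen, Apr 21→Cruz, Apr 22→Cruz, Apr 23→Jules.

4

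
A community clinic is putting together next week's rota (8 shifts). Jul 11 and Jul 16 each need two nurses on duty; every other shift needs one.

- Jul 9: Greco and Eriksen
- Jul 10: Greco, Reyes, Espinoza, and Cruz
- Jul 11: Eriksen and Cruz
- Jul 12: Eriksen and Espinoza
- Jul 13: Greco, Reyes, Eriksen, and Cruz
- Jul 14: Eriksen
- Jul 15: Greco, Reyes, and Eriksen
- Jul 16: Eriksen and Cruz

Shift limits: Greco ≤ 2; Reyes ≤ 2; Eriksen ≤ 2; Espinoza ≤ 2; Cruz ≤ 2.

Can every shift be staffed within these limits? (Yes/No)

Total capacity is 10 and 10 slots are needed, so capacity alone doesn't rule it out.
Shifts {Jul 11, Jul 14, Jul 16} need 5 worker-slots in total, but the nurses available for any of those shifts (Eriksen and Cruz) can supply at most 4 among them. So no valid schedule exists.

No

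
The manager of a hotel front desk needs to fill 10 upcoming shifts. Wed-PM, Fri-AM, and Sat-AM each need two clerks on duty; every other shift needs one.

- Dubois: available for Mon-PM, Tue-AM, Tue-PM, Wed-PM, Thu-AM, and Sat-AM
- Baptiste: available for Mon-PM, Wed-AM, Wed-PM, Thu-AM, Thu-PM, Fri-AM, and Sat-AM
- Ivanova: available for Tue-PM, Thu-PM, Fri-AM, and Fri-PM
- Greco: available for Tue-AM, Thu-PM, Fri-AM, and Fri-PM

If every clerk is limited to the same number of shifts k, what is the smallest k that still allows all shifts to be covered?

With 4 clerks and 13 worker-slots to fill, someone must work at least ⌈13/4⌉ = 4 shifts, so k ≥ 4.
k = 4 works: Mon-PM→Dubois, Tue-AM→Dubois, Tue-PM→Ivanova, Wed-AM→Baptiste, Wed-PM→Dubois+Baptiste, Thu-AM→Baptiste, Thu-PM→Ivanova, Fri-AM→Ivanova+Greco, Fri-PM→Ivanova, Sat-AM→Dubois+Baptiste.
Loads: Dubois 4, Baptiste 4, Ivanova 4, Greco 1 — all ≤ 4.

4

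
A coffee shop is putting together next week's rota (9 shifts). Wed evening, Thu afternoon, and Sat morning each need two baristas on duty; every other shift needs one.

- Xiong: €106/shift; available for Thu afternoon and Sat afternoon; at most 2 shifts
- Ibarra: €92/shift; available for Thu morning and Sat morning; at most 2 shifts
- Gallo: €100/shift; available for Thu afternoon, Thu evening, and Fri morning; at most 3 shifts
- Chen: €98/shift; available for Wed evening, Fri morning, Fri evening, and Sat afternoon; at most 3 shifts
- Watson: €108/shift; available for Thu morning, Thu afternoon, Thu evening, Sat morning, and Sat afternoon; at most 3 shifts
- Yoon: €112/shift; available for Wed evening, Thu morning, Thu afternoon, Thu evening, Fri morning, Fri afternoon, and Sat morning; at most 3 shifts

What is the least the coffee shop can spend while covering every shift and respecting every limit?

Wed evening can only be covered by Chen and Yoon, so that assignment is forced.
Fri afternoon can only be covered by Yoon, so that assignment is forced.
Fri evening can only be covered by Chen, so that assignment is forced.
Picking the cheapest available barista for each shift independently would cost €1214, but that ignores the shift limits.
An optimal schedule: Wed evening→Chen+Yoon, Thu morning→Ibarra, Thu afternoon→Gallo+Xiong, Thu evening→Gallo, Fri morning→Gallo, Fri afternoon→Yoon, Fri evening→Chen, Sat morning→Ibarra+Watson, Sat afternoon→Chen.
Total: 98 + 112 + 92 + 100 + 106 + 100 + 100 + 112 + 98 + 92 + 108 + 98 = €1216.

€1216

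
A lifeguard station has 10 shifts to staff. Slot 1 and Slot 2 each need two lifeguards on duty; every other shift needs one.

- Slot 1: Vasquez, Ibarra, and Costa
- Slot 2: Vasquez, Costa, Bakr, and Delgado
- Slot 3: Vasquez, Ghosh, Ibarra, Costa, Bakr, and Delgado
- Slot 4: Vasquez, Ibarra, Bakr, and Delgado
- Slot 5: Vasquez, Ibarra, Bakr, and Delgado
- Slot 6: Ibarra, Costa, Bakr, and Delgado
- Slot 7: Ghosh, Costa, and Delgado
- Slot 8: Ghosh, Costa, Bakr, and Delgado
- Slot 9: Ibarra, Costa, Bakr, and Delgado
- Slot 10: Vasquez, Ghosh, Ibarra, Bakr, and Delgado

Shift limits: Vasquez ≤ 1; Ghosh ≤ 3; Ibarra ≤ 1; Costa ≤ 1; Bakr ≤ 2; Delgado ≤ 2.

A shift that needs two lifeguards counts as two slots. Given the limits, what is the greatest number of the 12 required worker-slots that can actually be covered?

10

Total capacity across all lifeguards is 1+3+1+1+2+2 = 10, and 12 slots are needed, so at most 10 can be filled.
An assignment achieving 10: Slot 1→Vasquez+Ibarra, Slot 2→Costa+Bakr, Slot 4→Bakr, Slot 5→Delgado, Slot 6→Delgado, Slot 7→Ghosh, Slot 8→Ghosh, Slot 10→Ghosh.
Loads: Vasquez 1/1, Ghosh 3/3, Ibarra 1/1, Costa 1/1, Bakr 2/2, Delgado 2/2.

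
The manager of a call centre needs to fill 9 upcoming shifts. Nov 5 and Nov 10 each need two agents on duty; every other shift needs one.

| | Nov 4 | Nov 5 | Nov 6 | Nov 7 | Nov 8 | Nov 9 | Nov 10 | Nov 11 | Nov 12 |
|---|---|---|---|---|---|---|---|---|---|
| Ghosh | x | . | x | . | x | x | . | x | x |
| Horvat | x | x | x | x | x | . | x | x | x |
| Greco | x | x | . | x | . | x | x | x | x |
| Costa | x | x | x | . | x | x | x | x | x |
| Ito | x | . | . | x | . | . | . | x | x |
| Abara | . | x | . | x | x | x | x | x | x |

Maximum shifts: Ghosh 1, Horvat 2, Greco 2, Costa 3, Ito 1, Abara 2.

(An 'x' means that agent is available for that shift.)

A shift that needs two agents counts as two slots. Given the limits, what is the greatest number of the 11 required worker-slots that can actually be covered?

11

Total capacity across all agents is 1+2+2+3+1+2 = 11, and 11 slots are needed, so at most 11 can be filled.
An assignment achieving 11: Nov 4→Costa, Nov 5→Horvat+Greco, Nov 6→Ghosh, Nov 7→Horvat, Nov 8→Costa, Nov 9→Greco, Nov 10→Costa+Abara, Nov 11→Ito, Nov 12→Abara.
Loads: Ghosh 1/1, Horvat 2/2, Greco 2/2, Costa 3/3, Ito 1/1, Abara 2/2.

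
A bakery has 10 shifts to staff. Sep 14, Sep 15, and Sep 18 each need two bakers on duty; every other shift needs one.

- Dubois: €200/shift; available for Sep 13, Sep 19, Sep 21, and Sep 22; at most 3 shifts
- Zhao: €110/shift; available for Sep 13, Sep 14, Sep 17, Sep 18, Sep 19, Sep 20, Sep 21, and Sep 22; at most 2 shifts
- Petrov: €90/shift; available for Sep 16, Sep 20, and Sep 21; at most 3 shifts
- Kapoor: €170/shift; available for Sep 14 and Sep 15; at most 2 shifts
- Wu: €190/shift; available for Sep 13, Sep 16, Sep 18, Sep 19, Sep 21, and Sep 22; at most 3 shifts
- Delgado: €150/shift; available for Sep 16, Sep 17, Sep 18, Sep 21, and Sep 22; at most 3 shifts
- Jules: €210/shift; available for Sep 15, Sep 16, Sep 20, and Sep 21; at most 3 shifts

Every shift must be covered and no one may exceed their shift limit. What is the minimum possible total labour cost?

€1870

Sep 14 can only be covered by Zhao and Kapoor, so that assignment is forced.
Sep 15 can only be covered by Kapoor and Jules, so that assignment is forced.
Picking the cheapest available baker for each shift independently would cost €1630, but that ignores the shift limits.
An optimal schedule: Sep 13→Zhao, Sep 14→Zhao+Kapoor, Sep 15→Kapoor+Jules, Sep 16→Petrov, Sep 17→Delgado, Sep 18→Delgado+Wu, Sep 19→Wu, Sep 20→Petrov, Sep 21→Petrov, Sep 22→Delgado.
Total: 110 + 110 + 170 + 170 + 210 + 90 + 150 + 150 + 190 + 190 + 90 + 90 + 150 = €1870.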